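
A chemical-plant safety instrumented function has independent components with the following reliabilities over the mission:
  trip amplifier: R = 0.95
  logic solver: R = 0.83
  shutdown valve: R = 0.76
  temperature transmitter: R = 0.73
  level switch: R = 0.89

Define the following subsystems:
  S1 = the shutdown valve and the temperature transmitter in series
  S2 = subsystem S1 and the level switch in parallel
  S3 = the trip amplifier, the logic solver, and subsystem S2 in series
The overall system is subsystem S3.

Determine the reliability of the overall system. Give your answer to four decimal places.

Series (shutdown valve and temperature transmitter): 0.760000 × 0.730000 = 0.554800
Parallel ([0.554800] and level switch): 1 − (1 − 0.554800)(1 − 0.890000) = 0.951028
Series (trip amplifier, logic solver, and [0.951028]): 0.950000 × 0.830000 × 0.951028 = 0.7499

0.7499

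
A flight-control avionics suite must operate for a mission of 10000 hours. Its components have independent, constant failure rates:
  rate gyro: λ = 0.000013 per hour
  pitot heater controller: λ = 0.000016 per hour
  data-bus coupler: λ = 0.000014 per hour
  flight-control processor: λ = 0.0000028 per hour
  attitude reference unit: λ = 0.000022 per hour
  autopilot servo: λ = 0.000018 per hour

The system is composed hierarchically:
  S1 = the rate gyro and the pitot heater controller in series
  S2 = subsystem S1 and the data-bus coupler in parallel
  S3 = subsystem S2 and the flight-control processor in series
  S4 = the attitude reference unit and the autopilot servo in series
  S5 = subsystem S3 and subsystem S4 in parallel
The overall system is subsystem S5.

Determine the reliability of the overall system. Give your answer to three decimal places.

0.980

R(rate gyro) = exp(−0.000013 × 10000) = 0.87810
R(pitot heater controller) = exp(−0.000016 × 10000) = 0.85214
R(data-bus coupler) = exp(−0.000014 × 10000) = 0.86936
R(flight-control processor) = exp(−0.0000028 × 10000) = 0.97239
R(attitude reference unit) = exp(−0.000022 × 10000) = 0.80252
R(autopilot servo) = exp(−0.000018 × 10000) = 0.83527
Series (rate gyro and pitot heater controller): 0.87810 × 0.85214 = 0.74826
Parallel ([0.74826] and data-bus coupler): 1 − (1 − 0.74826)(1 − 0.86936) = 0.96711
Series ([0.96711] and flight-control processor): 0.96711 × 0.97239 = 0.94041
Series (attitude reference unit and autopilot servo): 0.80252 × 0.83527 = 0.67032
Parallel ([0.94041] and [0.67032]): 1 − (1 − 0.94041)(1 − 0.67032) = 0.980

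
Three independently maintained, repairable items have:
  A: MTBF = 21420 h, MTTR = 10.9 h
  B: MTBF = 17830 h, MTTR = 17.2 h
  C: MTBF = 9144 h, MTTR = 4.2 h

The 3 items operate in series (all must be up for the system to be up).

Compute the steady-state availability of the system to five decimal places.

A(A) = MTBF/(MTBF+MTTR) = 21420/(21420+10.9) = 0.999491
A(B) = MTBF/(MTBF+MTTR) = 17830/(17830+17.2) = 0.999036
A(C) = MTBF/(MTBF+MTTR) = 9144/(9144+4.2) = 0.999541
Series availability: 0.999491 × 0.999036 × 0.999541 = 0.99807

0.99807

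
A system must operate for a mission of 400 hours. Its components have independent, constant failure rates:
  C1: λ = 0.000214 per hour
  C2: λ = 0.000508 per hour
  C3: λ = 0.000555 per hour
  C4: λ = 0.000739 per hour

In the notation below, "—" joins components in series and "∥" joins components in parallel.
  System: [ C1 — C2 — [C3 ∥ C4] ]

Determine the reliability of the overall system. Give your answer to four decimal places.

0.7110

R(C1) = exp(−0.000214 × 400) = 0.917961
R(C2) = exp(−0.000508 × 400) = 0.816115
R(C3) = exp(−0.000555 × 400) = 0.800915
R(C4) = exp(−0.000739 × 400) = 0.744085
Parallel (C3 and C4): 1 − (1 − 0.800915)(1 − 0.744085) = 0.949051
Series (C1, C2, and [0.949051]): 0.917961 × 0.816115 × 0.949051 = 0.7110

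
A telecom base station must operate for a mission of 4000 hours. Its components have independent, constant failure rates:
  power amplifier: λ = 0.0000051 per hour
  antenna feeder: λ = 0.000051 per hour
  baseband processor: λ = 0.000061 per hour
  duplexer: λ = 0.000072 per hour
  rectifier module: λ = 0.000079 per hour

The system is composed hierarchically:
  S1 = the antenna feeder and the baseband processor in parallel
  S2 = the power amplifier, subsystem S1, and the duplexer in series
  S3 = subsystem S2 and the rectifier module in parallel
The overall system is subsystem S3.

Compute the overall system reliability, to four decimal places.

R(power amplifier) = exp(−0.0000051 × 4000) = 0.979807
R(antenna feeder) = exp(−0.000051 × 4000) = 0.815462
R(baseband processor) = exp(−0.000061 × 4000) = 0.783488
R(duplexer) = exp(−0.000072 × 4000) = 0.749762
R(rectifier module) = exp(−0.000079 × 4000) = 0.729059
Parallel (antenna feeder and baseband processor): 1 − (1 − 0.815462)(1 − 0.783488) = 0.960045
Series (power amplifier, [0.960045], and duplexer): 0.979807 × 0.960045 × 0.749762 = 0.705270
Parallel ([0.705270] and rectifier module): 1 − (1 − 0.705270)(1 − 0.729059) = 0.9201

0.9201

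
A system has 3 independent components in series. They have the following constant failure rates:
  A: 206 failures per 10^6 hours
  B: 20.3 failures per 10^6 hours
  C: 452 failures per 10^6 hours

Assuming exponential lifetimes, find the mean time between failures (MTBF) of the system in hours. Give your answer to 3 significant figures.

Series of exponential components: λ_sys = Σ λ_i
λ_sys = 0.000206 + 0.0000203 + 0.000452 = 6.7830e-04 /h
MTBF = 1 / λ_sys = 1470 h

1470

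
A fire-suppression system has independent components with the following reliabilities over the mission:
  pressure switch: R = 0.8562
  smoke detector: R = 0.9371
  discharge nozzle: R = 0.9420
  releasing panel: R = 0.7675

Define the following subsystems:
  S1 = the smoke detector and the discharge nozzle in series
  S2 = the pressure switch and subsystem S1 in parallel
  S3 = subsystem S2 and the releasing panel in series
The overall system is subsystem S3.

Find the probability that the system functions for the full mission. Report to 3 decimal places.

0.755

Series (smoke detector and discharge nozzle): 0.93710 × 0.94200 = 0.88275
Parallel (pressure switch and [0.88275]): 1 − (1 − 0.85620)(1 − 0.88275) = 0.98314
Series ([0.98314] and releasing panel): 0.98314 × 0.76750 = 0.755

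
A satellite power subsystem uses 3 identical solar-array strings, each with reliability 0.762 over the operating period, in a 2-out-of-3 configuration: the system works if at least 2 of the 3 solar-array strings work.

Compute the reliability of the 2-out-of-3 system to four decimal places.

0.8570

R = Σ_{i=2}^{3} C(3,i) p^i (1−p)^{3−i} with p = 0.762
C(3,2)·0.762^2·0.238^1 = 0.414580
C(3,3)·0.762^3·0.238^0 = 0.442451
Sum = 0.8570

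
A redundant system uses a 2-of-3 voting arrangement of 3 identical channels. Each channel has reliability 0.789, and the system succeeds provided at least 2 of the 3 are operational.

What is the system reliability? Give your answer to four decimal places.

R = Σ_{i=2}^{3} C(3,i) p^i (1−p)^{3−i} with p = 0.789
C(3,2)·0.789^2·0.211^1 = 0.394056
C(3,3)·0.789^3·0.211^0 = 0.491169
Sum = 0.8852

0.8852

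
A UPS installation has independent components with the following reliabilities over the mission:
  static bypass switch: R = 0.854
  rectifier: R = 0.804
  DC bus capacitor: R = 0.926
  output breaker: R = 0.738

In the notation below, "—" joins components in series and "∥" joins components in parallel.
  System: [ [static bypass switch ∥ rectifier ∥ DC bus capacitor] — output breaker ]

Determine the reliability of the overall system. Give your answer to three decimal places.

Parallel (static bypass switch, rectifier, and DC bus capacitor): 1 − (1 − 0.85400)(1 − 0.80400)(1 − 0.92600) = 0.99788
Series ([0.99788] and output breaker): 0.99788 × 0.73800 = 0.736

0.736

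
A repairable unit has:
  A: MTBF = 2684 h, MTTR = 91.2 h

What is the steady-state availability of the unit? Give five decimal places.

0.96714

A(A) = MTBF/(MTBF+MTTR) = 2684/(2684+91.2) = 0.96714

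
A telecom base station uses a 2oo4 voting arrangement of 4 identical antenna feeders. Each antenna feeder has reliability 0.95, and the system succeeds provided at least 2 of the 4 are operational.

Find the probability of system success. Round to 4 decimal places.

0.9995

R = Σ_{i=2}^{4} C(4,i) p^i (1−p)^{4−i} with p = 0.95
C(4,2)·0.95^2·0.05^2 = 0.013538
C(4,3)·0.95^3·0.05^1 = 0.171475
C(4,4)·0.95^4·0.05^0 = 0.814506
Sum = 0.9995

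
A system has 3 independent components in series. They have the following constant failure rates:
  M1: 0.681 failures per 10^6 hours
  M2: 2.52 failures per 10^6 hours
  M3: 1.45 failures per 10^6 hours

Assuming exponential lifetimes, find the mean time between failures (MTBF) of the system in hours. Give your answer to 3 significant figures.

Series of exponential components: λ_sys = Σ λ_i
λ_sys = 0.000000681 + 0.00000252 + 0.00000145 = 4.6510e-06 /h
MTBF = 1 / λ_sys = 215000 h

215000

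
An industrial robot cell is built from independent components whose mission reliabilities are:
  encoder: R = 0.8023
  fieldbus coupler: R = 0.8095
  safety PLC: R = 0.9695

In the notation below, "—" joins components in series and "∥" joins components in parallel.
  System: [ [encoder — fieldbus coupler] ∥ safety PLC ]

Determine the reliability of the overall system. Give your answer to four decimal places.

Series (encoder and fieldbus coupler): 0.802300 × 0.809500 = 0.649462
Parallel ([0.649462] and safety PLC): 1 − (1 − 0.649462)(1 − 0.969500) = 0.9893

0.9893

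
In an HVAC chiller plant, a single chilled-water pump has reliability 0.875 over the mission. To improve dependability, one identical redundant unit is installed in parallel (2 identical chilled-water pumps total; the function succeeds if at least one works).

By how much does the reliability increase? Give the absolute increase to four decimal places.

R_before = 0.875
R_after = 1 − (1 − 0.875)^2 = 0.9844
ΔR = 0.9844 − 0.875 = 0.1094

0.1094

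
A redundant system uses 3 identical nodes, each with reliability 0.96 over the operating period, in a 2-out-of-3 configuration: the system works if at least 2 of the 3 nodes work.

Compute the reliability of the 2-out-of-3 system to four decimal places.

0.9953

R = Σ_{i=2}^{3} C(3,i) p^i (1−p)^{3−i} with p = 0.96
C(3,2)·0.96^2·0.04^1 = 0.110592
C(3,3)·0.96^3·0.04^0 = 0.884736
Sum = 0.9953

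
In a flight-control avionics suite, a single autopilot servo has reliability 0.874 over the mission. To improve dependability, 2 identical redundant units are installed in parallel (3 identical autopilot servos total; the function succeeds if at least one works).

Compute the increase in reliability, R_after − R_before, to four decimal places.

R_before = 0.874
R_after = 1 − (1 − 0.874)^3 = 0.9980
ΔR = 0.9980 − 0.874 = 0.1240

0.1240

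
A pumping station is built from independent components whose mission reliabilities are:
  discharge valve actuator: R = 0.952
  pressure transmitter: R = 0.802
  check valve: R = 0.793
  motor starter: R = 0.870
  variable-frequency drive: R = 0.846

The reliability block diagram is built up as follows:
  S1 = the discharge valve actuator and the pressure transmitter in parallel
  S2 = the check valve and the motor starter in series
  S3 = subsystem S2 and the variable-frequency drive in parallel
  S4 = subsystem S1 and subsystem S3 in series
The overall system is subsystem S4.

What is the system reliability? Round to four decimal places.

Parallel (discharge valve actuator and pressure transmitter): 1 − (1 − 0.952000)(1 − 0.802000) = 0.990496
Series (check valve and motor starter): 0.793000 × 0.870000 = 0.689910
Parallel ([0.689910] and variable-frequency drive): 1 − (1 − 0.689910)(1 − 0.846000) = 0.952246
Series ([0.990496] and [0.952246]): 0.990496 × 0.952246 = 0.9432

0.9432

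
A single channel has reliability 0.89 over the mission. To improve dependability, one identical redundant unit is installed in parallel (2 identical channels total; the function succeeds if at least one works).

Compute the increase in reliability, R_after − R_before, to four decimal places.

0.0979

R_before = 0.89
R_after = 1 − (1 − 0.89)^2 = 0.9879
ΔR = 0.9879 − 0.89 = 0.0979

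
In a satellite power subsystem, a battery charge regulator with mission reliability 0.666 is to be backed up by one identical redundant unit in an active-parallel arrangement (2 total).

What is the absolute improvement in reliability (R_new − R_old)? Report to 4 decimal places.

0.2224

R_before = 0.666
R_after = 1 − (1 − 0.666)^2 = 0.8884
ΔR = 0.8884 − 0.666 = 0.2224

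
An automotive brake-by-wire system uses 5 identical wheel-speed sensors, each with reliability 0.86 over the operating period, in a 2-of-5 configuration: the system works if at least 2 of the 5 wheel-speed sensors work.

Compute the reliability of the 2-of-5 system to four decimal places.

R = Σ_{i=2}^{5} C(5,i) p^i (1−p)^{5−i} with p = 0.86
C(5,2)·0.86^2·0.14^3 = 0.020295
C(5,3)·0.86^3·0.14^2 = 0.124667
C(5,4)·0.86^4·0.14^1 = 0.382906
C(5,5)·0.86^5·0.14^0 = 0.470427
Sum = 0.9983

0.9983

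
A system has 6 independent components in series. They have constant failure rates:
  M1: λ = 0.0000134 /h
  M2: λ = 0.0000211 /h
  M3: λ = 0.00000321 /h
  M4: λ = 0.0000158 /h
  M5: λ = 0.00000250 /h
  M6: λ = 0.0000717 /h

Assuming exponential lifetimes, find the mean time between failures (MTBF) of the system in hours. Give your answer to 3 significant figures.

7830

Series of exponential components: λ_sys = Σ λ_i
λ_sys = 0.0000134 + 0.0000211 + 0.00000321 + 0.0000158 + 0.00000250 + 0.0000717 = 1.2771e-04 /h
MTBF = 1 / λ_sys = 7830 h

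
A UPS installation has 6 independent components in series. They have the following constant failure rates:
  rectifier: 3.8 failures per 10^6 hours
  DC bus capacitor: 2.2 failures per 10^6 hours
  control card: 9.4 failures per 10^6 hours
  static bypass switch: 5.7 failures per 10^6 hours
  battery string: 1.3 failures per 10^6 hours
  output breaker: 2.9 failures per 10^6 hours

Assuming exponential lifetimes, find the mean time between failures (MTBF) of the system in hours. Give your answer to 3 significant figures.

39500

Series of exponential components: λ_sys = Σ λ_i
λ_sys = 0.0000038 + 0.0000022 + 0.0000094 + 0.0000057 + 0.0000013 + 0.0000029 = 2.5300e-05 /h
MTBF = 1 / λ_sys = 39500 h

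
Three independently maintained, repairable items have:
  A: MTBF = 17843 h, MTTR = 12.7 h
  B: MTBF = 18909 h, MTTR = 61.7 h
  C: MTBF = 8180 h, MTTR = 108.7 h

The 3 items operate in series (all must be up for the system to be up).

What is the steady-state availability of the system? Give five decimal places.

0.98298

A(A) = MTBF/(MTBF+MTTR) = 17843/(17843+12.7) = 0.999289
A(B) = MTBF/(MTBF+MTTR) = 18909/(18909+61.7) = 0.996748
A(C) = MTBF/(MTBF+MTTR) = 8180/(8180+108.7) = 0.986886
Series availability: 0.999289 × 0.996748 × 0.986886 = 0.98298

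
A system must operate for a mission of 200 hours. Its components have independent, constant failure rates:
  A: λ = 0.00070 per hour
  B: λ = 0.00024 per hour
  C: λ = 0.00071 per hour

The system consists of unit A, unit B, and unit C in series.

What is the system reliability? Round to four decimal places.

R(A) = exp(−0.00070 × 200) = 0.869358
R(B) = exp(−0.00024 × 200) = 0.953134
R(C) = exp(−0.00071 × 200) = 0.867621
Series (A, B, and C): 0.869358 × 0.953134 × 0.867621 = 0.7189

0.7189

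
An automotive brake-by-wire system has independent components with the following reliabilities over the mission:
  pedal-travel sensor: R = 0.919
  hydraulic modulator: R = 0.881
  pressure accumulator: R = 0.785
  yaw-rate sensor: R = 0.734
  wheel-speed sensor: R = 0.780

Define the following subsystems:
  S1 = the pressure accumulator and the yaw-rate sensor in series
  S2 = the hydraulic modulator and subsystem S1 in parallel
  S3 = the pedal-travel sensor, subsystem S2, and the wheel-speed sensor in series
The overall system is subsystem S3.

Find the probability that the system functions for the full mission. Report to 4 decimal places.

Series (pressure accumulator and yaw-rate sensor): 0.785000 × 0.734000 = 0.576190
Parallel (hydraulic modulator and [0.576190]): 1 − (1 − 0.881000)(1 − 0.576190) = 0.949567
Series (pedal-travel sensor, [0.949567], and wheel-speed sensor): 0.919000 × 0.949567 × 0.780000 = 0.6807

0.6807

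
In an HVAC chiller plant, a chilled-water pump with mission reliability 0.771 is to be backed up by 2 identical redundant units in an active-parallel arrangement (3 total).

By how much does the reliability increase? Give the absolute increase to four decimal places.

0.2170

R_before = 0.771
R_after = 1 − (1 − 0.771)^3 = 0.9880
ΔR = 0.9880 − 0.771 = 0.2170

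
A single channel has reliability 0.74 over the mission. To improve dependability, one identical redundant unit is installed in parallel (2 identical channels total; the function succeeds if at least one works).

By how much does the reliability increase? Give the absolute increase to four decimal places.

R_before = 0.74
R_after = 1 − (1 − 0.74)^2 = 0.9324
ΔR = 0.9324 − 0.74 = 0.1924

0.1924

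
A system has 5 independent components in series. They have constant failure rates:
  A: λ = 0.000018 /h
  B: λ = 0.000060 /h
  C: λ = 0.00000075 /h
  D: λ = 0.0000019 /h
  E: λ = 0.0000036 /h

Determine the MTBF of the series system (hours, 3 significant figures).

Series of exponential components: λ_sys = Σ λ_i
λ_sys = 0.000018 + 0.000060 + 0.00000075 + 0.0000019 + 0.0000036 = 8.4250e-05 /h
MTBF = 1 / λ_sys = 11900 h

11900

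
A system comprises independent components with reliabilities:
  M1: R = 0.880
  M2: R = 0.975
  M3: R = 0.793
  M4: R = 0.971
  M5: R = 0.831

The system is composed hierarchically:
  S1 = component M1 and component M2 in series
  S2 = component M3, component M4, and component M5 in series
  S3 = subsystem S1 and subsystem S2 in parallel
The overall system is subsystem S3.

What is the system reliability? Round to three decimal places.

0.949

Series (M1 and M2): 0.88000 × 0.97500 = 0.85800
Series (M3, M4, and M5): 0.79300 × 0.97100 × 0.83100 = 0.63987
Parallel ([0.85800] and [0.63987]): 1 − (1 − 0.85800)(1 − 0.63987) = 0.949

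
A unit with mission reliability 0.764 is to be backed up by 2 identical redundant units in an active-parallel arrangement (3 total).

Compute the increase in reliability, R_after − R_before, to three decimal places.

R_before = 0.764
R_after = 1 − (1 − 0.764)^3 = 0.987
ΔR = 0.987 − 0.764 = 0.223

0.223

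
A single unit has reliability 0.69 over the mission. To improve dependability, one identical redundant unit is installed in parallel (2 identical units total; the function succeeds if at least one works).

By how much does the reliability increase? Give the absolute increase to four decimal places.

R_before = 0.69
R_after = 1 − (1 − 0.69)^2 = 0.9039
ΔR = 0.9039 − 0.69 = 0.2139

0.2139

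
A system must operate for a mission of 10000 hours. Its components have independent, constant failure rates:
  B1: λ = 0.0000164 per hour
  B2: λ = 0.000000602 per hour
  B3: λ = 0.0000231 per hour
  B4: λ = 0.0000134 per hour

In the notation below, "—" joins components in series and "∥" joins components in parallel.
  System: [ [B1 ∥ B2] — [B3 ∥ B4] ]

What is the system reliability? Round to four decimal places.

R(B1) = exp(−0.0000164 × 10000) = 0.848742
R(B2) = exp(−0.000000602 × 10000) = 0.993998
R(B3) = exp(−0.0000231 × 10000) = 0.793739
R(B4) = exp(−0.0000134 × 10000) = 0.874590
Parallel (B1 and B2): 1 − (1 − 0.848742)(1 − 0.993998) = 0.999092
Parallel (B3 and B4): 1 − (1 − 0.793739)(1 − 0.874590) = 0.974133
Series ([0.999092] and [0.974133]): 0.999092 × 0.974133 = 0.9732

0.9732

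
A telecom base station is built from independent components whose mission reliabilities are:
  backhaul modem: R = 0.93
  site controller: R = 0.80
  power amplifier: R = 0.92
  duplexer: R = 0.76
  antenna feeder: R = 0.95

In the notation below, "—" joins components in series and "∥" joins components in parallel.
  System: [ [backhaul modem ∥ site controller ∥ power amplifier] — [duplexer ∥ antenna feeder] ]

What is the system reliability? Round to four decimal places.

Parallel (backhaul modem, site controller, and power amplifier): 1 − (1 − 0.930000)(1 − 0.800000)(1 − 0.920000) = 0.998880
Parallel (duplexer and antenna feeder): 1 − (1 − 0.760000)(1 − 0.950000) = 0.988000
Series ([0.998880] and [0.988000]): 0.998880 × 0.988000 = 0.9869

0.9869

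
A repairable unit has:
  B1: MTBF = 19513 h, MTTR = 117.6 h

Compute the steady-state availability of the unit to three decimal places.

0.994

A(B1) = MTBF/(MTBF+MTTR) = 19513/(19513+117.6) = 0.994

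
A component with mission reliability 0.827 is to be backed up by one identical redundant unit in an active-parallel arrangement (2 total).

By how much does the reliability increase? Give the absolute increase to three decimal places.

R_before = 0.827
R_after = 1 − (1 − 0.827)^2 = 0.970
ΔR = 0.970 − 0.827 = 0.143

0.143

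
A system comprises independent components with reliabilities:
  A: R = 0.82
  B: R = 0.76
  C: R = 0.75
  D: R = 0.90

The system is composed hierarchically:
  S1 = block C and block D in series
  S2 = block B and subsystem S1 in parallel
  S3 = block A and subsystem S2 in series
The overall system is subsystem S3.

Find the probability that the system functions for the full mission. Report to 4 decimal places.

0.7560

Series (C and D): 0.750000 × 0.900000 = 0.675000
Parallel (B and [0.675000]): 1 − (1 − 0.760000)(1 − 0.675000) = 0.922000
Series (A and [0.922000]): 0.820000 × 0.922000 = 0.7560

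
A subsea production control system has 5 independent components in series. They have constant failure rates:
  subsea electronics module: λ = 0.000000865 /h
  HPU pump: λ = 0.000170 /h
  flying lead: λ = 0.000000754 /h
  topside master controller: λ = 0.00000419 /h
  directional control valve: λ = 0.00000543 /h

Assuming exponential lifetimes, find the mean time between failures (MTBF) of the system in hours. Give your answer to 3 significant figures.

5520

Series of exponential components: λ_sys = Σ λ_i
λ_sys = 0.000000865 + 0.000170 + 0.000000754 + 0.00000419 + 0.00000543 = 1.8124e-04 /h
MTBF = 1 / λ_sys = 5520 h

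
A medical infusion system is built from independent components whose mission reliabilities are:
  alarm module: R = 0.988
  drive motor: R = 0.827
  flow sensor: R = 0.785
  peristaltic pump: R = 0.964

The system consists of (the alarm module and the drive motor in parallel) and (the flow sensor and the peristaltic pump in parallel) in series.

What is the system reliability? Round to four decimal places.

0.9902

Parallel (alarm module and drive motor): 1 − (1 − 0.988000)(1 − 0.827000) = 0.997924
Parallel (flow sensor and peristaltic pump): 1 − (1 − 0.785000)(1 − 0.964000) = 0.992260
Series ([0.997924] and [0.992260]): 0.997924 × 0.992260 = 0.9902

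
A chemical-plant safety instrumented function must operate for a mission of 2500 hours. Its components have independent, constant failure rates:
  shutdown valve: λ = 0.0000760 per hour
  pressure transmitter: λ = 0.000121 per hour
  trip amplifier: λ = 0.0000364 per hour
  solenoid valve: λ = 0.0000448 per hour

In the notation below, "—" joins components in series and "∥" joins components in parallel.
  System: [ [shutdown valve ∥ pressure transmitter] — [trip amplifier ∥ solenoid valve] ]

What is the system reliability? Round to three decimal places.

R(shutdown valve) = exp(−0.0000760 × 2500) = 0.82696
R(pressure transmitter) = exp(−0.000121 × 2500) = 0.73897
R(trip amplifier) = exp(−0.0000364 × 2500) = 0.91302
R(solenoid valve) = exp(−0.0000448 × 2500) = 0.89404
Parallel (shutdown valve and pressure transmitter): 1 − (1 − 0.82696)(1 − 0.73897) = 0.95483
Parallel (trip amplifier and solenoid valve): 1 − (1 − 0.91302)(1 − 0.89404) = 0.99078
Series ([0.95483] and [0.99078]): 0.95483 × 0.99078 = 0.946

0.946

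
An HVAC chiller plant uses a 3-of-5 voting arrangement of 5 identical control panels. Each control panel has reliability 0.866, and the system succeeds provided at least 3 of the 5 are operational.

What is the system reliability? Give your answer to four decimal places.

R = Σ_{i=3}^{5} C(5,i) p^i (1−p)^{5−i} with p = 0.866
C(5,3)·0.866^3·0.134^2 = 0.116617
C(5,4)·0.866^4·0.134^1 = 0.376831
C(5,5)·0.866^5·0.134^0 = 0.487068
Sum = 0.9805

0.9805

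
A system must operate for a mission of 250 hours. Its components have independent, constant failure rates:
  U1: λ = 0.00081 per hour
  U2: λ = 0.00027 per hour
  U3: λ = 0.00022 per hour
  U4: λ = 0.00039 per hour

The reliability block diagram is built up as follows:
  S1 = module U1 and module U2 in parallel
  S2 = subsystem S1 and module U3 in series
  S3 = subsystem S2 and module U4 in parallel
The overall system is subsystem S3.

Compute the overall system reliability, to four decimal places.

0.9940

R(U1) = exp(−0.00081 × 250) = 0.816686
R(U2) = exp(−0.00027 × 250) = 0.934728
R(U3) = exp(−0.00022 × 250) = 0.946485
R(U4) = exp(−0.00039 × 250) = 0.907102
Parallel (U1 and U2): 1 − (1 − 0.816686)(1 − 0.934728) = 0.988035
Series ([0.988035] and U3): 0.988035 × 0.946485 = 0.935160
Parallel ([0.935160] and U4): 1 − (1 − 0.935160)(1 − 0.907102) = 0.9940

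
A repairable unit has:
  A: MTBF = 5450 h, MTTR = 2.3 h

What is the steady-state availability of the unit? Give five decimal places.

0.99958

A(A) = MTBF/(MTBF+MTTR) = 5450/(5450+2.3) = 0.99958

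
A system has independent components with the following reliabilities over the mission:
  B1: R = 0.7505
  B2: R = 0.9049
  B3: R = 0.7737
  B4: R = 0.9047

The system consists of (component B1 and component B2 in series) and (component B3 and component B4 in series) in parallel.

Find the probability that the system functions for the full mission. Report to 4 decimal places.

Series (B1 and B2): 0.750500 × 0.904900 = 0.679127
Series (B3 and B4): 0.773700 × 0.904700 = 0.699966
Parallel ([0.679127] and [0.699966]): 1 − (1 − 0.679127)(1 − 0.699966) = 0.9037

0.9037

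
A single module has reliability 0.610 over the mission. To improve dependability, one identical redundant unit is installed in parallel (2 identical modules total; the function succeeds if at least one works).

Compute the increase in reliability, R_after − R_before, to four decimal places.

R_before = 0.610
R_after = 1 − (1 − 0.610)^2 = 0.8479
ΔR = 0.8479 − 0.610 = 0.2379

0.2379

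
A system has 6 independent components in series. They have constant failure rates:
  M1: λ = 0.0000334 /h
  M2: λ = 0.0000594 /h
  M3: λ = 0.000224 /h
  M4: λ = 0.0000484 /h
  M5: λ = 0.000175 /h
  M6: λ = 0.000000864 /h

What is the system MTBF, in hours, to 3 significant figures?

Series of exponential components: λ_sys = Σ λ_i
λ_sys = 0.0000334 + 0.0000594 + 0.000224 + 0.0000484 + 0.000175 + 0.000000864 = 5.4106e-04 /h
MTBF = 1 / λ_sys = 1850 h

1850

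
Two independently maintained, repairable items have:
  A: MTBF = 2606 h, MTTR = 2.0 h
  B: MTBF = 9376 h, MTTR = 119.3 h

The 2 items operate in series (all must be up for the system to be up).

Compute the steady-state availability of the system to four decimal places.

A(A) = MTBF/(MTBF+MTTR) = 2606/(2606+2.0) = 0.999233
A(B) = MTBF/(MTBF+MTTR) = 9376/(9376+119.3) = 0.987436
Series availability: 0.999233 × 0.987436 = 0.9867

0.9867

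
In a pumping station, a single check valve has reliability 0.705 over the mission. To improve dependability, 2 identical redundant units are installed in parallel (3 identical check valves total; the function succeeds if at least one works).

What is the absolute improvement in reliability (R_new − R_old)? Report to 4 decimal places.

0.2693

R_before = 0.705
R_after = 1 − (1 − 0.705)^3 = 0.9743
ΔR = 0.9743 − 0.705 = 0.2693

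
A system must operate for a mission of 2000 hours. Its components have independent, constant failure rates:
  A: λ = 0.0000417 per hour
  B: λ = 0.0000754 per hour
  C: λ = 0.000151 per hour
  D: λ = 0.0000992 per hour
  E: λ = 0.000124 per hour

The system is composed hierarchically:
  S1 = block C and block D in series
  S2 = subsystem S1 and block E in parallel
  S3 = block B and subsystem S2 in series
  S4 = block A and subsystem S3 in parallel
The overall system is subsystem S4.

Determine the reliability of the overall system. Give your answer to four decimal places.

0.9828

R(A) = exp(−0.0000417 × 2000) = 0.919983
R(B) = exp(−0.0000754 × 2000) = 0.860020
R(C) = exp(−0.000151 × 2000) = 0.739338
R(D) = exp(−0.0000992 × 2000) = 0.820042
R(E) = exp(−0.000124 × 2000) = 0.780360
Series (C and D): 0.739338 × 0.820042 = 0.606288
Parallel ([0.606288] and E): 1 − (1 − 0.606288)(1 − 0.780360) = 0.913525
Series (B and [0.913525]): 0.860020 × 0.913525 = 0.785650
Parallel (A and [0.785650]): 1 − (1 − 0.919983)(1 − 0.785650) = 0.9828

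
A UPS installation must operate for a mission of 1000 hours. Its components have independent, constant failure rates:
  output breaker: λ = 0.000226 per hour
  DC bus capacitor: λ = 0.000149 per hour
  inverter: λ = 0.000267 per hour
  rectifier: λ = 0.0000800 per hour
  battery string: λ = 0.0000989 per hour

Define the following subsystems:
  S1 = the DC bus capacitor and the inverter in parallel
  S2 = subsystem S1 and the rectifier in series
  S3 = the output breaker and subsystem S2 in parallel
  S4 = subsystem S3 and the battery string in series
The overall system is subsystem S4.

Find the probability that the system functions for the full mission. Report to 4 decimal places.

0.8863

R(output breaker) = exp(−0.000226 × 1000) = 0.797718
R(DC bus capacitor) = exp(−0.000149 × 1000) = 0.861569
R(inverter) = exp(−0.000267 × 1000) = 0.765673
R(rectifier) = exp(−0.0000800 × 1000) = 0.923116
R(battery string) = exp(−0.0000989 × 1000) = 0.905833
Parallel (DC bus capacitor and inverter): 1 − (1 − 0.861569)(1 − 0.765673) = 0.967562
Series ([0.967562] and rectifier): 0.967562 × 0.923116 = 0.893172
Parallel (output breaker and [0.893172]): 1 − (1 − 0.797718)(1 − 0.893172) = 0.978391
Series ([0.978391] and battery string): 0.978391 × 0.905833 = 0.8863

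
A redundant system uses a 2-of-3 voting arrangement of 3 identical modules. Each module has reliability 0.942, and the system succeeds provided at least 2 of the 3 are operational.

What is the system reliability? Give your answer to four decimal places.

R = Σ_{i=2}^{3} C(3,i) p^i (1−p)^{3−i} with p = 0.942
C(3,2)·0.942^2·0.058^1 = 0.154401
C(3,3)·0.942^3·0.058^0 = 0.835897
Sum = 0.9903

0.9903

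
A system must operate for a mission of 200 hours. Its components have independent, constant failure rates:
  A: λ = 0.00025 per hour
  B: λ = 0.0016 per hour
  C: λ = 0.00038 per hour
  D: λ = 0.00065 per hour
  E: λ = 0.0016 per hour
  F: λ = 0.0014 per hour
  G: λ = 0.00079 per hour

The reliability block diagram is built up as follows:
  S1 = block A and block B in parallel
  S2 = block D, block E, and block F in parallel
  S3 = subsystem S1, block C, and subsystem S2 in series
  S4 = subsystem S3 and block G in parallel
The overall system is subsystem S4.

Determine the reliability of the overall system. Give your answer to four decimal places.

R(A) = exp(−0.00025 × 200) = 0.951229
R(B) = exp(−0.0016 × 200) = 0.726149
R(C) = exp(−0.00038 × 200) = 0.926816
R(D) = exp(−0.00065 × 200) = 0.878095
R(E) = exp(−0.0016 × 200) = 0.726149
R(F) = exp(−0.0014 × 200) = 0.755784
R(G) = exp(−0.00079 × 200) = 0.853850
Parallel (A and B): 1 − (1 − 0.951229)(1 − 0.726149) = 0.986644
Parallel (D, E, and F): 1 − (1 − 0.878095)(1 − 0.726149)(1 − 0.755784) = 0.991847
Series ([0.986644], C, and [0.991847]): 0.986644 × 0.926816 × 0.991847 = 0.906982
Parallel ([0.906982] and G): 1 − (1 − 0.906982)(1 − 0.853850) = 0.9864

0.9864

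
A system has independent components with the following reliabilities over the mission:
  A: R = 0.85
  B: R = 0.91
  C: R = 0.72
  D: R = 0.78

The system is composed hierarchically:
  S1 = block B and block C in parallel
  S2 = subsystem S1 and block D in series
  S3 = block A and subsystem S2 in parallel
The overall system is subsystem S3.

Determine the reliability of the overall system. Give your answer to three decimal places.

Parallel (B and C): 1 − (1 − 0.91000)(1 − 0.72000) = 0.97480
Series ([0.97480] and D): 0.97480 × 0.78000 = 0.76034
Parallel (A and [0.76034]): 1 − (1 − 0.85000)(1 − 0.76034) = 0.964

0.964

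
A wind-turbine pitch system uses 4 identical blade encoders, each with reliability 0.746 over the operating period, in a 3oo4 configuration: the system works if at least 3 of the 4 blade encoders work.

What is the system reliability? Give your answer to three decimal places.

0.732

R = Σ_{i=3}^{4} C(4,i) p^i (1−p)^{4−i} with p = 0.746
C(4,3)·0.746^3·0.254^1 = 0.42180
C(4,4)·0.746^4·0.254^0 = 0.30971
Sum = 0.732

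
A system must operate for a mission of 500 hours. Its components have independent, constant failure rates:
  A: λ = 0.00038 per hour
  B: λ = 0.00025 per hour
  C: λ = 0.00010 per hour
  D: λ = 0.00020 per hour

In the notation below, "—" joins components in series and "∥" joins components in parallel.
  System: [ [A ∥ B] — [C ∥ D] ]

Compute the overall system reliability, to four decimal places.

0.9751

R(A) = exp(−0.00038 × 500) = 0.826959
R(B) = exp(−0.00025 × 500) = 0.882497
R(C) = exp(−0.00010 × 500) = 0.951229
R(D) = exp(−0.00020 × 500) = 0.904837
Parallel (A and B): 1 − (1 − 0.826959)(1 − 0.882497) = 0.979667
Parallel (C and D): 1 − (1 − 0.951229)(1 − 0.904837) = 0.995359
Series ([0.979667] and [0.995359]): 0.979667 × 0.995359 = 0.9751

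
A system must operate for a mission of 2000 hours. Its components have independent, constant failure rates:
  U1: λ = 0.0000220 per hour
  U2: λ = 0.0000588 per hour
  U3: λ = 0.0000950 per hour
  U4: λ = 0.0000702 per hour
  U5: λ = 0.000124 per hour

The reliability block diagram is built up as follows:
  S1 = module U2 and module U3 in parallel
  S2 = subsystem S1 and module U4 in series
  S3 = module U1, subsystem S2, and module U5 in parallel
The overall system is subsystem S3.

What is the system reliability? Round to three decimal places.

0.999

R(U1) = exp(−0.0000220 × 2000) = 0.95695
R(U2) = exp(−0.0000588 × 2000) = 0.88905
R(U3) = exp(−0.0000950 × 2000) = 0.82696
R(U4) = exp(−0.0000702 × 2000) = 0.86901
R(U5) = exp(−0.000124 × 2000) = 0.78036
Parallel (U2 and U3): 1 − (1 − 0.88905)(1 − 0.82696) = 0.98080
Series ([0.98080] and U4): 0.98080 × 0.86901 = 0.85233
Parallel (U1, [0.85233], and U5): 1 − (1 − 0.95695)(1 − 0.85233)(1 − 0.78036) = 0.999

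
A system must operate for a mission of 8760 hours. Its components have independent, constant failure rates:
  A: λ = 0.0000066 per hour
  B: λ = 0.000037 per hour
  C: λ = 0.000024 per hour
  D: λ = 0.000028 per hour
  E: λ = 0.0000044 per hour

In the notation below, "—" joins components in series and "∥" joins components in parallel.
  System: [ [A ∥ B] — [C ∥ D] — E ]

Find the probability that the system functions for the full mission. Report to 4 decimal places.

0.9082

R(A) = exp(−0.0000066 × 8760) = 0.943824
R(B) = exp(−0.000037 × 8760) = 0.723163
R(C) = exp(−0.000024 × 8760) = 0.810390
R(D) = exp(−0.000028 × 8760) = 0.782485
R(E) = exp(−0.0000044 × 8760) = 0.962189
Parallel (A and B): 1 − (1 − 0.943824)(1 − 0.723163) = 0.984448
Parallel (C and D): 1 − (1 − 0.810390)(1 − 0.782485) = 0.958757
Series ([0.984448], [0.958757], and E): 0.984448 × 0.958757 × 0.962189 = 0.9082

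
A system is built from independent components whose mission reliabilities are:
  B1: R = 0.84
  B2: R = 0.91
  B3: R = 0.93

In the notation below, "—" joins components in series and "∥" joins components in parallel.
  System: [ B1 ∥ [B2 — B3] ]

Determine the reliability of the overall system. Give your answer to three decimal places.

Series (B2 and B3): 0.91000 × 0.93000 = 0.84630
Parallel (B1 and [0.84630]): 1 − (1 − 0.84000)(1 − 0.84630) = 0.975

0.975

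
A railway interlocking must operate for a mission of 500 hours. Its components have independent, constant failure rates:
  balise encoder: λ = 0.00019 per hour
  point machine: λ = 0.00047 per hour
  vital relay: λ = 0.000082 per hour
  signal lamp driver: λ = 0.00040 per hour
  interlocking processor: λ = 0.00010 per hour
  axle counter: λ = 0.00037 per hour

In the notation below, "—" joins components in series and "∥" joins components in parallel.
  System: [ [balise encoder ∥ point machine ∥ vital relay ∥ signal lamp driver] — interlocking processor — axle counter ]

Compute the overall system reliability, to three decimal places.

R(balise encoder) = exp(−0.00019 × 500) = 0.90937
R(point machine) = exp(−0.00047 × 500) = 0.79057
R(vital relay) = exp(−0.000082 × 500) = 0.95983
R(signal lamp driver) = exp(−0.00040 × 500) = 0.81873
R(interlocking processor) = exp(−0.00010 × 500) = 0.95123
R(axle counter) = exp(−0.00037 × 500) = 0.83110
Parallel (balise encoder, point machine, vital relay, and signal lamp driver): 1 − (1 − 0.90937)(1 − 0.79057)(1 − 0.95983)(1 − 0.81873) = 0.99986
Series ([0.99986], interlocking processor, and axle counter): 0.99986 × 0.95123 × 0.83110 = 0.790

0.790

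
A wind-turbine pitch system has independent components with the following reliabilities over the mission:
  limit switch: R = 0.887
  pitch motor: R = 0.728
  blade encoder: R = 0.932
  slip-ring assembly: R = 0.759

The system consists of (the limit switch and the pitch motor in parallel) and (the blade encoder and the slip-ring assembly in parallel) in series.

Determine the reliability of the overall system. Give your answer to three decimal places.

0.953

Parallel (limit switch and pitch motor): 1 − (1 − 0.88700)(1 − 0.72800) = 0.96926
Parallel (blade encoder and slip-ring assembly): 1 − (1 − 0.93200)(1 − 0.75900) = 0.98361
Series ([0.96926] and [0.98361]): 0.96926 × 0.98361 = 0.953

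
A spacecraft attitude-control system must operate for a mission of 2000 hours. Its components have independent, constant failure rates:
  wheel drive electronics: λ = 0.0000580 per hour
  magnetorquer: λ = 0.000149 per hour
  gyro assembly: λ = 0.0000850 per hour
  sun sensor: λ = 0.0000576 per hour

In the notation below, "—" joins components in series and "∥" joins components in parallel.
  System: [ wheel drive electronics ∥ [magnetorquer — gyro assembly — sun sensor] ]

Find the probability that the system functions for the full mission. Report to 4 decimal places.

R(wheel drive electronics) = exp(−0.0000580 × 2000) = 0.890475
R(magnetorquer) = exp(−0.000149 × 2000) = 0.742301
R(gyro assembly) = exp(−0.0000850 × 2000) = 0.843665
R(sun sensor) = exp(−0.0000576 × 2000) = 0.891188
Series (magnetorquer, gyro assembly, and sun sensor): 0.742301 × 0.843665 × 0.891188 = 0.558109
Parallel (wheel drive electronics and [0.558109]): 1 − (1 − 0.890475)(1 − 0.558109) = 0.9516

0.9516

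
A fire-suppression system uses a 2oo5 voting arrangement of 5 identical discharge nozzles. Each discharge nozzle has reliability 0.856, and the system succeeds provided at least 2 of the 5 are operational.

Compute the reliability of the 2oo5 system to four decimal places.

0.9981

R = Σ_{i=2}^{5} C(5,i) p^i (1−p)^{5−i} with p = 0.856
C(5,2)·0.856^2·0.144^3 = 0.021879
C(5,3)·0.856^3·0.144^2 = 0.130061
C(5,4)·0.856^4·0.144^1 = 0.386569
C(5,5)·0.856^5·0.144^0 = 0.459588
Sum = 0.9981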